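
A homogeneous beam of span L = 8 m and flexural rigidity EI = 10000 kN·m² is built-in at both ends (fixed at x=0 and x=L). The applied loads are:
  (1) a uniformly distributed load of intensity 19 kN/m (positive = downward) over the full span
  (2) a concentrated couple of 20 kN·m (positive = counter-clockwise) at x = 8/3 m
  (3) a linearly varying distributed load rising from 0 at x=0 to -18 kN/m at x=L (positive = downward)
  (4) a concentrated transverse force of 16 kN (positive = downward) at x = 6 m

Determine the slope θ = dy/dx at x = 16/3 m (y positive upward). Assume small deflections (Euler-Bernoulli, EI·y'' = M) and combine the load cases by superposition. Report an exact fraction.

Load 1 — uniform load w=19 kN/m over full span:
  θ_1 = -wx(L-x)(L-2x)/(12EI) = -19·(16/3)·(8-(16/3))·(8-2·(16/3))/(12·10000) = 304/50625 rad
Load 2 — applied couple M₀=20 kN·m at a=8/3 m (b=L-a=16/3):
  θ_2 = (R_Ax²/2 - M_Ax - M₀(x-a))/EI  [x>a] with R_A=10/3, M_A=0 = ((10/3)·(16/3)²/2 - 0·(16/3) - 20·((16/3)-(8/3)))/10000 = -2/3375 rad
Load 3 — triangular load w₀=-18 kN/m (0→w₀ over full span):
  θ_3 = -w₀(2x(L-x)(L-2x)(x+2L)+x²(L-x)²)/(120LEI) = -(-18)·(2·(16/3)·(8-(16/3))·(8-2·(16/3))·((16/3)+2·8)+(16/3)²·(8-(16/3))²)/(120·8·10000) = -224/84375 rad
Load 4 — point force P=16 kN at a=6 m (b=L-a=2):
  θ_4 = -Pb²x(2aL-(3a+b)x)/(2L³EI)  [x≤a] = -16·2²·(16/3)·(2·6·8-(3·6+2)·(16/3))/(2·8³·10000) = 2/5625 rad
Superposition: θ = Σ θ_i = 788/253125 rad ≈ 0.003113 rad

θ(16/3) = 788/253125 rad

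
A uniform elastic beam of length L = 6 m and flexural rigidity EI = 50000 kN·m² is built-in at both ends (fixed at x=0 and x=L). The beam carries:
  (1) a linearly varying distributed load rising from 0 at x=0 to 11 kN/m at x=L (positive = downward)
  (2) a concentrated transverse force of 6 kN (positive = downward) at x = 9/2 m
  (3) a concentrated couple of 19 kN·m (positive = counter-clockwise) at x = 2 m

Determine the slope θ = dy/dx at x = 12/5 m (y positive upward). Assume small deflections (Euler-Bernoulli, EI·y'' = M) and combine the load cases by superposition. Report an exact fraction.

θ(12/5) = -6231/125000000 rad

Load 1 — triangular load w₀=11 kN/m (0→w₀ over full span):
  θ_1 = -w₀(2x(L-x)(L-2x)(x+2L)+x²(L-x)²)/(120LEI) = -11·(2·(12/5)·(6-(12/5))·(6-2·(12/5))·((12/5)+2·6)+(12/5)²·(6-(12/5))²)/(120·6·50000) = -891/7812500 rad
Load 2 — point force P=6 kN at a=9/2 m (b=L-a=3/2):
  θ_2 = -Pb²x(2aL-(3a+b)x)/(2L³EI)  [x≤a] = -6·(3/2)²·(12/5)·(2·(9/2)·6-(3·(9/2)+(3/2))·(12/5))/(2·6³·50000) = -27/1000000 rad
Load 3 — applied couple M₀=19 kN·m at a=2 m (b=L-a=4):
  θ_3 = (R_Ax²/2 - M_Ax - M₀(x-a))/EI  [x>a] with R_A=38/9, M_A=0 = ((38/9)·(12/5)²/2 - 0·(12/5) - 19·((12/5)-2))/50000 = 57/625000 rad
Superposition: θ = Σ θ_i = -6231/125000000 rad ≈ -0.000050 rad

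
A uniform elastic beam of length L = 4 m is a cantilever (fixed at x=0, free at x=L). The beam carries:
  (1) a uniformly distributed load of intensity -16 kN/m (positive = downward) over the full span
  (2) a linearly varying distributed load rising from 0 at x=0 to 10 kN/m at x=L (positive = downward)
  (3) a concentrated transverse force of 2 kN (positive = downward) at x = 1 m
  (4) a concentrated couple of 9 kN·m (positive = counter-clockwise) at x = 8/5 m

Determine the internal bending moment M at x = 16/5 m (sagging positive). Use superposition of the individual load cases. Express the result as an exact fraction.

M(16/5) = 32/15 kN·m

Load 1 — uniform load w=-16 kN/m over full span:
  M_1 = -w(L-x)²/2 = -(-16)·(4-(16/5))²/2 = 128/25 kN·m
Load 2 — triangular load w₀=10 kN/m (0→w₀ over full span):
  M_2 = w₀Lx/2 - w₀L²/3 - w₀x³/(6L) = 10·4·(16/5)/2 - 10·4²/3 - 10·(16/5)³/(6·4) = -224/75 kN·m
Load 3 — point force P=2 kN at a=1 m (b=L-a=3):
  M_3 = 0  [x>a] = 0 kN·m
Load 4 — applied couple M₀=9 kN·m at a=8/5 m (b=L-a=12/5):
  M_4 = 0  [x>a] = 0 kN·m
Superposition: M = Σ M_i = 32/15 kN·m ≈ 2.133333 kN·m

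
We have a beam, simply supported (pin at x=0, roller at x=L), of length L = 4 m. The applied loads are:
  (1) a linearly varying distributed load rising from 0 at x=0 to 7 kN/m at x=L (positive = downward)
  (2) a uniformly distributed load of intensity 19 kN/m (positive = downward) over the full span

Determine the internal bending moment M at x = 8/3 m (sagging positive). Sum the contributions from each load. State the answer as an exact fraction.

M(8/3) = 3296/81 kN·m

Load 1 — triangular load w₀=7 kN/m (0→w₀ over full span):
  M_1 = w₀Lx/6 - w₀x³/(6L) = 7·4·(8/3)/6 - 7·(8/3)³/(6·4) = 560/81 kN·m
Load 2 — uniform load w=19 kN/m over full span:
  M_2 = wx(L-x)/2 = 19·(8/3)·(4-(8/3))/2 = 304/9 kN·m
Superposition: M = Σ M_i = 3296/81 kN·m ≈ 40.691358 kN·m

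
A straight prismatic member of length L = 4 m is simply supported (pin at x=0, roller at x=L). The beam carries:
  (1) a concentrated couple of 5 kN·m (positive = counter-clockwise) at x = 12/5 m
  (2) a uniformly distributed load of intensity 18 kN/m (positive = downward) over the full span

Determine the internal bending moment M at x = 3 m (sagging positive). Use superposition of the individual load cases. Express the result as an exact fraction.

M(3) = 103/4 kN·m

Load 1 — applied couple M₀=5 kN·m at a=12/5 m (b=L-a=8/5):
  M_1 = M₀x/L - M₀  [x>a] = 5·3/4 - 5 = -5/4 kN·m
Load 2 — uniform load w=18 kN/m over full span:
  M_2 = wx(L-x)/2 = 18·3·(4-3)/2 = 27 kN·m
Superposition: M = Σ M_i = 103/4 kN·m ≈ 25.750000 kN·m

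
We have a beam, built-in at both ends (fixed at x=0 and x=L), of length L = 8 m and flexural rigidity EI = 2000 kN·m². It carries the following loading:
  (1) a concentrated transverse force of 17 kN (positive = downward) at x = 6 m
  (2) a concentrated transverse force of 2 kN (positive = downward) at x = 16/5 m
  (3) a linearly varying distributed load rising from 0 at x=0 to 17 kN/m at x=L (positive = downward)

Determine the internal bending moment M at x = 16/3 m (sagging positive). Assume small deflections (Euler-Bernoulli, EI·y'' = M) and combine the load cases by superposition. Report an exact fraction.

Load 1 — point force P=17 kN at a=6 m (b=L-a=2):
  M_1 = Pb²(3a+b)x/L³ - Pab²/L²  [x≤a] = 17·2²·(3·6+2)·(16/3)/8³ - 17·6·2²/8² = 187/24 kN·m
Load 2 — point force P=2 kN at a=16/5 m (b=L-a=24/5):
  M_2 = Pa²(a+3b)(L-x)/L³ - Pa²b/L²  [x>a] = 2·(16/5)²·((16/5)+3·(24/5))·(8-(16/3))/8³ - 2·(16/5)²·(24/5)/8² = 128/375 kN·m
Load 3 — triangular load w₀=17 kN/m (0→w₀ over full span):
  M_3 = 3w₀Lx/20 - w₀L²/30 - w₀x³/(6L) = 3·17·8·(16/3)/20 - 17·8²/30 - 17·(16/3)³/(6·8) = 7616/405 kN·m
Superposition: M = Σ M_i = 2181973/81000 kN·m ≈ 26.937938 kN·m

M(16/3) = 2181973/81000 kN·m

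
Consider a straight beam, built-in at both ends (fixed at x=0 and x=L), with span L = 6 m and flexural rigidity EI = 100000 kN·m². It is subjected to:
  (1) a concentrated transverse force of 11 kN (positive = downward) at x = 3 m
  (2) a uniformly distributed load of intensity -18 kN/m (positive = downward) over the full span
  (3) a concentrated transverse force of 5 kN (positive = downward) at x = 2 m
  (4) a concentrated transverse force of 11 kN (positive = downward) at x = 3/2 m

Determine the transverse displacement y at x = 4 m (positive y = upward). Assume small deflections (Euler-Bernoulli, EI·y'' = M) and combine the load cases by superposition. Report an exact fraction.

Load 1 — point force P=11 kN at a=3 m (b=L-a=3):
  y_1 = -Pa²(L-x)²(3bL-(3b+a)(L-x))/(6L³EI)  [x>a] = -11·3²·(6-4)²·(3·3·6-(3·3+3)·(6-4))/(6·6³·100000) = -11/120000 m
Load 2 — uniform load w=-18 kN/m over full span:
  y_2 = -wx²(L-x)²/(24EI) = -(-18)·4²·(6-4)²/(24·100000) = 3/6250 m
Load 3 — point force P=5 kN at a=2 m (b=L-a=4):
  y_3 = -Pa²(L-x)²(3bL-(3b+a)(L-x))/(6L³EI)  [x>a] = -5·2²·(6-4)²·(3·4·6-(3·4+2)·(6-4))/(6·6³·100000) = -11/405000 m
Load 4 — point force P=11 kN at a=3/2 m (b=L-a=9/2):
  y_4 = -Pa²(L-x)²(3bL-(3b+a)(L-x))/(6L³EI)  [x>a] = -11·(3/2)²·(6-4)²·(3·(9/2)·6-(3·(9/2)+(3/2))·(6-4))/(6·6³·100000) = -187/4800000 m
Superposition: y = Σ y_i = 41759/129600000 m ≈ 0.000322 m

y(4) = 41759/129600000 m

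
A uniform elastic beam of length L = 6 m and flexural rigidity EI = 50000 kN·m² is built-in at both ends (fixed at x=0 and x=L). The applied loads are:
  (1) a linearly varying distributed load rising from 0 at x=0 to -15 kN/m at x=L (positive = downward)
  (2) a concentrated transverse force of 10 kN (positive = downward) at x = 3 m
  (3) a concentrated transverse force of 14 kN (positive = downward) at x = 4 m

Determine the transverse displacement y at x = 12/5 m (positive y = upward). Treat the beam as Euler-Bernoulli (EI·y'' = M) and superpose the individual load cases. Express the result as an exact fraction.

Load 1 — triangular load w₀=-15 kN/m (0→w₀ over full span):
  y_1 = -w₀x²(L-x)²(x+2L)/(120LEI) = -(-15)·(12/5)²·(6-(12/5))²·((12/5)+2·6)/(120·6·50000) = 4374/9765625 m
Load 2 — point force P=10 kN at a=3 m (b=L-a=3):
  y_2 = -Pb²x²(3aL-(3a+b)x)/(6L³EI)  [x≤a] = -10·3²·(12/5)²·(3·3·6-(3·3+3)·(12/5))/(6·6³·50000) = -63/312500 m
Load 3 — point force P=14 kN at a=4 m (b=L-a=2):
  y_3 = -Pb²x²(3aL-(3a+b)x)/(6L³EI)  [x≤a] = -14·2²·(12/5)²·(3·4·6-(3·4+2)·(12/5))/(6·6³·50000) = -224/1171875 m
Superposition: y = Σ y_i = 6463/117187500 m ≈ 0.000055 m

y(12/5) = 6463/117187500 m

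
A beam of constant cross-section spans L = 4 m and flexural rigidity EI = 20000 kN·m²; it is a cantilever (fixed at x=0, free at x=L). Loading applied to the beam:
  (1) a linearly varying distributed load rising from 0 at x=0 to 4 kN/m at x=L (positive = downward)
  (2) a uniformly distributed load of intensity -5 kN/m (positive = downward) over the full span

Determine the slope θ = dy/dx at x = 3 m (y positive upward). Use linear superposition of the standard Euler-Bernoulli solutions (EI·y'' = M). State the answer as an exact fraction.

θ(3) = 169/160000 rad

Load 1 — triangular load w₀=4 kN/m (0→w₀ over full span):
  θ_1 = (w₀Lx²/4-w₀L²x/3-w₀x⁴/(24L))/EI = (4·4·3²/4-4·4²·3/3-4·3⁴/(24·4))/20000 = -251/160000 rad
Load 2 — uniform load w=-5 kN/m over full span:
  θ_2 = -wx(x²-3Lx+3L²)/(6EI) = -(-5)·3·(3²-3·4·3+3·4²)/(6·20000) = 21/8000 rad
Superposition: θ = Σ θ_i = 169/160000 rad ≈ 0.001056 rad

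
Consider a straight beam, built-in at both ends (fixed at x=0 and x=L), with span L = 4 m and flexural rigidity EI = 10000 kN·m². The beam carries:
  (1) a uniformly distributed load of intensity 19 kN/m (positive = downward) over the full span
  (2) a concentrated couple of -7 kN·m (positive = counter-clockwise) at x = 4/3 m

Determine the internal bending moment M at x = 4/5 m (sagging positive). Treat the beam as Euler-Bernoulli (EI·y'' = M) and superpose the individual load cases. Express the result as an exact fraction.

M(4/5) = -72/25 kN·m

Load 1 — uniform load w=19 kN/m over full span:
  M_1 = wLx/2 - wL²/12 - wx²/2 = 19·4·(4/5)/2 - 19·4²/12 - 19·(4/5)²/2 = -76/75 kN·m
Load 2 — applied couple M₀=-7 kN·m at a=4/3 m (b=L-a=8/3):
  M_2 = R_Ax - M_A  [x≤a] with R_A=-7/3, M_A=0 = (-7/3)·(4/5) - 0 = -28/15 kN·m
Superposition: M = Σ M_i = -72/25 kN·m ≈ -2.880000 kN·m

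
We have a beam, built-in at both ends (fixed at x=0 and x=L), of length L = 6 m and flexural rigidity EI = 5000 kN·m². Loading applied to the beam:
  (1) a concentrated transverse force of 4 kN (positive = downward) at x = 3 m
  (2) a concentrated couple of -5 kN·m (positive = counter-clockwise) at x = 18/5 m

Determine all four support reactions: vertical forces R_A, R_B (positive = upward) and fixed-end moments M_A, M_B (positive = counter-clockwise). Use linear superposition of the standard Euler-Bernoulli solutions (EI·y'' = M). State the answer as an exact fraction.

Load 1 — point force P=4 kN at a=3 m (b=L-a=3):
  R_A = Pb²(3a+b)/L³ = 4·3²·(3·3+3)/6³ = 2 kN
  M_A = Pab²/L² = 4·3·3²/6² = 3 kN·m
  R_B = Pa²(a+3b)/L³ = 4·3²·(3+3·3)/6³ = 2 kN
  M_B = -Pa²b/L² = -4·3²·3/6² = -3 kN·m
Load 2 — applied couple M₀=-5 kN·m at a=18/5 m (b=L-a=12/5):
  R_A = 6M₀ab/L³ = 6·(-5)·(18/5)·(12/5)/6³ = -6/5 kN
  M_A = M₀b(2a-b)/L² = (-5)·(12/5)·(2·(18/5)-(12/5))/6² = -8/5 kN·m
  R_B = -6M₀ab/L³ = -6·(-5)·(18/5)·(12/5)/6³ = 6/5 kN
  M_B = M₀a(2b-a)/L² = (-5)·(18/5)·(2·(12/5)-(18/5))/6² = -3/5 kN·m
Superposition: R_A = 4/5 kN, M_A = 7/5 kN·m, R_B = 16/5 kN, M_B = -18/5 kN·m

R_A = 4/5 kN, M_A = 7/5 kN·m, R_B = 16/5 kN, M_B = -18/5 kN·m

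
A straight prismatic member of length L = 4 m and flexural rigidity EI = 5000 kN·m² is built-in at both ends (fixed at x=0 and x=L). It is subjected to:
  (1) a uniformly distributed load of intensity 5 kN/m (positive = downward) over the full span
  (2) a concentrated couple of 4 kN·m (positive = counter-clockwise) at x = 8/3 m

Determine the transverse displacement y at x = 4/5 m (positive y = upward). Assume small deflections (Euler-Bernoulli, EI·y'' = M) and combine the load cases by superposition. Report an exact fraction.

y(4/5) = -236/703125 m

Load 1 — uniform load w=5 kN/m over full span:
  y_1 = -wx²(L-x)²/(24EI) = -5·(4/5)²·(4-(4/5))²/(24·5000) = -64/234375 m
Load 2 — applied couple M₀=4 kN·m at a=8/3 m (b=L-a=4/3):
  y_2 = (R_Ax³/6 - M_Ax²/2)/EI  [x≤a] with R_A=4/3, M_A=4/3 = ((4/3)·(4/5)³/6 - (4/3)·(4/5)²/2)/5000 = -44/703125 m
Superposition: y = Σ y_i = -236/703125 m ≈ -0.000336 m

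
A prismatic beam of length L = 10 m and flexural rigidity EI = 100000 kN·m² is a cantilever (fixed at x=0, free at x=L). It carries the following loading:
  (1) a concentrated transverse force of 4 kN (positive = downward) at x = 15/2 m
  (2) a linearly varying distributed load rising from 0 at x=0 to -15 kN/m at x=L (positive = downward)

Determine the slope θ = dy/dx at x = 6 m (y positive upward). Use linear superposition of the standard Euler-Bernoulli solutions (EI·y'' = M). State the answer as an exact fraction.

Load 1 — point force P=4 kN at a=15/2 m (b=L-a=5/2):
  θ_1 = -Px(2a-x)/(2EI)  [x≤a] = -4·6·(2·(15/2)-6)/(2·100000) = -27/25000 rad
Load 2 — triangular load w₀=-15 kN/m (0→w₀ over full span):
  θ_2 = (w₀Lx²/4-w₀L²x/3-w₀x⁴/(24L))/EI = ((-15)·10·6²/4-(-15)·10²·6/3-(-15)·6⁴/(24·10))/100000 = 1731/100000 rad
Superposition: θ = Σ θ_i = 1623/100000 rad ≈ 0.016230 rad

θ(6) = 1623/100000 rad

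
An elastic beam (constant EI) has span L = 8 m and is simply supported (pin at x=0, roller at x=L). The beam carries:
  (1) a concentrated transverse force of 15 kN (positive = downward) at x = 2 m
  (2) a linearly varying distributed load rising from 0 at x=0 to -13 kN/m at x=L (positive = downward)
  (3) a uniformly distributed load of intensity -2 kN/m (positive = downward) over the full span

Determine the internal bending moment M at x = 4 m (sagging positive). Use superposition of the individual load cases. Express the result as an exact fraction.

M(4) = -53 kN·m

Load 1 — point force P=15 kN at a=2 m (b=L-a=6):
  M_1 = Pa(L-x)/L  [x>a] = 15·2·(8-4)/8 = 15 kN·m
Load 2 — triangular load w₀=-13 kN/m (0→w₀ over full span):
  M_2 = w₀Lx/6 - w₀x³/(6L) = (-13)·8·4/6 - (-13)·4³/(6·8) = -52 kN·m
Load 3 — uniform load w=-2 kN/m over full span:
  M_3 = wx(L-x)/2 = (-2)·4·(8-4)/2 = -16 kN·m
Superposition: M = Σ M_i = -53 kN·m ≈ -53.000000 kN·m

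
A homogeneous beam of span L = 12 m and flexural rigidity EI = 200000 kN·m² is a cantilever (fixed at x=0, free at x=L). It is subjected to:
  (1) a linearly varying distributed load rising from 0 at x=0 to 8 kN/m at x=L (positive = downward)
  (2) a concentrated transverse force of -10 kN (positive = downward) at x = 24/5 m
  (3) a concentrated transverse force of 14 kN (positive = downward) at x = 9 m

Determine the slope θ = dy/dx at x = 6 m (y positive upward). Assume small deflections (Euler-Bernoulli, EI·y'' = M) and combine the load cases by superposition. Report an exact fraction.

θ(6) = -2331/250000 rad

Load 1 — triangular load w₀=8 kN/m (0→w₀ over full span):
  θ_1 = (w₀Lx²/4-w₀L²x/3-w₀x⁴/(24L))/EI = (8·12·6²/4-8·12²·6/3-8·6⁴/(24·12))/200000 = -369/50000 rad
Load 2 — point force P=-10 kN at a=24/5 m (b=L-a=36/5):
  θ_2 = -Pa²/(2EI)  [x>a] = -(-10)·(24/5)²/(2·200000) = 9/15625 rad
Load 3 — point force P=14 kN at a=9 m (b=L-a=3):
  θ_3 = -Px(2a-x)/(2EI)  [x≤a] = -14·6·(2·9-6)/(2·200000) = -63/25000 rad
Superposition: θ = Σ θ_i = -2331/250000 rad ≈ -0.009324 rad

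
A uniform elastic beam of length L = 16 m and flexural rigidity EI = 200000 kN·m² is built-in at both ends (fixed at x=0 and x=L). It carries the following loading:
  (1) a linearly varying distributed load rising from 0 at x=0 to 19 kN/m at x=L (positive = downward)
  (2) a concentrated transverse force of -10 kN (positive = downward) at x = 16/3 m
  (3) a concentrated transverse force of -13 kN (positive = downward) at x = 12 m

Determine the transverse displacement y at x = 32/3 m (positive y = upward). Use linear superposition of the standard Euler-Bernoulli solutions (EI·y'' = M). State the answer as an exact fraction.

Load 1 — triangular load w₀=19 kN/m (0→w₀ over full span):
  y_1 = -w₀x²(L-x)²(x+2L)/(120LEI) = -19·(32/3)²·(16-(32/3))²·((32/3)+2·16)/(120·16·200000) = -77824/11390625 m
Load 2 — point force P=-10 kN at a=16/3 m (b=L-a=32/3):
  y_2 = -Pa²(L-x)²(3bL-(3b+a)(L-x))/(6L³EI)  [x>a] = -(-10)·(16/3)²·(16-(32/3))²·(3·(32/3)·16-(3·(32/3)+(16/3))·(16-(32/3)))/(6·16³·200000) = 704/1366875 m
Load 3 — point force P=-13 kN at a=12 m (b=L-a=4):
  y_3 = -Pb²x²(3aL-(3a+b)x)/(6L³EI)  [x≤a] = -(-13)·4²·(32/3)²·(3·12·16-(3·12+4)·(32/3))/(6·16³·200000) = 182/253125 m
Superposition: y = Σ y_i = -191302/34171875 m ≈ -0.005598 m

y(32/3) = -191302/34171875 m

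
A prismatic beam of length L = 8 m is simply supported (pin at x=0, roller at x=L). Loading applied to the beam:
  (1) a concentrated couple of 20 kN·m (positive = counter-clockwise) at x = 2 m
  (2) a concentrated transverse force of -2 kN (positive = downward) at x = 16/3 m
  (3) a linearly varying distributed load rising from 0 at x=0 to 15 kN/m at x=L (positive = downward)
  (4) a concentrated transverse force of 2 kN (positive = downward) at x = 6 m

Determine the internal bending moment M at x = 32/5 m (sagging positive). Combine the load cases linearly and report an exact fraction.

M(32/5) = 3176/75 kN·m

Load 1 — applied couple M₀=20 kN·m at a=2 m (b=L-a=6):
  M_1 = M₀x/L - M₀  [x>a] = 20·(32/5)/8 - 20 = -4 kN·m
Load 2 — point force P=-2 kN at a=16/3 m (b=L-a=8/3):
  M_2 = Pa(L-x)/L  [x>a] = (-2)·(16/3)·(8-(32/5))/8 = -32/15 kN·m
Load 3 — triangular load w₀=15 kN/m (0→w₀ over full span):
  M_3 = w₀Lx/6 - w₀x³/(6L) = 15·8·(32/5)/6 - 15·(32/5)³/(6·8) = 1152/25 kN·m
Load 4 — point force P=2 kN at a=6 m (b=L-a=2):
  M_4 = Pa(L-x)/L  [x>a] = 2·6·(8-(32/5))/8 = 12/5 kN·m
Superposition: M = Σ M_i = 3176/75 kN·m ≈ 42.346667 kN·m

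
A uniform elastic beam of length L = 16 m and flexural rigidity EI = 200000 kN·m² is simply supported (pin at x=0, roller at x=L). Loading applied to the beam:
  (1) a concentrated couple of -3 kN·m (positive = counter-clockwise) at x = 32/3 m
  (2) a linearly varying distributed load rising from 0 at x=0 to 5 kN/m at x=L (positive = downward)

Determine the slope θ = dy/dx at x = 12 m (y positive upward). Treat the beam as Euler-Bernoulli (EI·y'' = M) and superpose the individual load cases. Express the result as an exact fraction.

θ(12) = 5177/3600000 rad

Load 1 — applied couple M₀=-3 kN·m at a=32/3 m (b=L-a=16/3):
  θ_1 = (M₀x²/(2L)-M₀(x-a)+C₁)/EI  [x>a] with C₁=M₀(3b²-L²)/(6L)=16/3 = ((-3)·12²/(2·16)-(-3)·(12-(32/3))+(16/3))/200000 = -1/48000 rad
Load 2 — triangular load w₀=5 kN/m (0→w₀ over full span):
  θ_2 = -w₀(7L⁴-30L²x²+15x⁴)/(360LEI) = -5·(7·16⁴-30·16²·12²+15·12⁴)/(360·16·200000) = 1313/900000 rad
Superposition: θ = Σ θ_i = 5177/3600000 rad ≈ 0.001438 rad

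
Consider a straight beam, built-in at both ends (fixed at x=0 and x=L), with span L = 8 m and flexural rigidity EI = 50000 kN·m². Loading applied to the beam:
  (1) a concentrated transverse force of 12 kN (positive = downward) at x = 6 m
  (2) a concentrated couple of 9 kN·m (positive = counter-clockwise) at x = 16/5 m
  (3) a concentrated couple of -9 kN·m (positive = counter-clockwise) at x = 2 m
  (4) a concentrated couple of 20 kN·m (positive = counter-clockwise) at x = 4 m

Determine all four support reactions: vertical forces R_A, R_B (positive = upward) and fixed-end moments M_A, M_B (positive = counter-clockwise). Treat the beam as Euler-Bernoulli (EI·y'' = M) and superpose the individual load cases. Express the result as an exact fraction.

R_A = 9567/1600 kN, M_A = 4907/400 kN·m, R_B = 9633/1600 kN, M_B = -3373/400 kN·m

Load 1 — point force P=12 kN at a=6 m (b=L-a=2):
  R_A = Pb²(3a+b)/L³ = 12·2²·(3·6+2)/8³ = 15/8 kN
  M_A = Pab²/L² = 12·6·2²/8² = 9/2 kN·m
  R_B = Pa²(a+3b)/L³ = 12·6²·(6+3·2)/8³ = 81/8 kN
  M_B = -Pa²b/L² = -12·6²·2/8² = -27/2 kN·m
Load 2 — applied couple M₀=9 kN·m at a=16/5 m (b=L-a=24/5):
  R_A = 6M₀ab/L³ = 6·9·(16/5)·(24/5)/8³ = 81/50 kN
  M_A = M₀b(2a-b)/L² = 9·(24/5)·(2·(16/5)-(24/5))/8² = 27/25 kN·m
  R_B = -6M₀ab/L³ = -6·9·(16/5)·(24/5)/8³ = -81/50 kN
  M_B = M₀a(2b-a)/L² = 9·(16/5)·(2·(24/5)-(16/5))/8² = 72/25 kN·m
Load 3 — applied couple M₀=-9 kN·m at a=2 m (b=L-a=6):
  R_A = 6M₀ab/L³ = 6·(-9)·2·6/8³ = -81/64 kN
  M_A = M₀b(2a-b)/L² = (-9)·6·(2·2-6)/8² = 27/16 kN·m
  R_B = -6M₀ab/L³ = -6·(-9)·2·6/8³ = 81/64 kN
  M_B = M₀a(2b-a)/L² = (-9)·2·(2·6-2)/8² = -45/16 kN·m
Load 4 — applied couple M₀=20 kN·m at a=4 m (b=L-a=4):
  R_A = 6M₀ab/L³ = 6·20·4·4/8³ = 15/4 kN
  M_A = M₀b(2a-b)/L² = 20·4·(2·4-4)/8² = 5 kN·m
  R_B = -6M₀ab/L³ = -6·20·4·4/8³ = -15/4 kN
  M_B = M₀a(2b-a)/L² = 20·4·(2·4-4)/8² = 5 kN·m
Superposition: R_A = 9567/1600 kN, M_A = 4907/400 kN·m, R_B = 9633/1600 kN, M_B = -3373/400 kN·m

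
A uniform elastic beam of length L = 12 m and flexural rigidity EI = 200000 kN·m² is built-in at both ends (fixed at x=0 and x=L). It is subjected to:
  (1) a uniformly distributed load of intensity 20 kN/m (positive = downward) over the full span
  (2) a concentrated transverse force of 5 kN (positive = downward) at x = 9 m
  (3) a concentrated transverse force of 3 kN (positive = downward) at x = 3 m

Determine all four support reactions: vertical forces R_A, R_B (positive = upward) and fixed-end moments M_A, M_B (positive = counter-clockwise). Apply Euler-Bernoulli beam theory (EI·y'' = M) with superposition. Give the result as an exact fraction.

R_A = 1973/16 kN, M_A = 1983/8 kN·m, R_B = 1995/16 kN, M_B = -2001/8 kN·m

Load 1 — uniform load w=20 kN/m over full span:
  R_A = wL/2 = 20·12/2 = 120 kN
  M_A = wL²/12 = 20·12²/12 = 240 kN·m
  R_B = wL/2 = 20·12/2 = 120 kN
  M_B = -wL²/12 = -20·12²/12 = -240 kN·m
Load 2 — point force P=5 kN at a=9 m (b=L-a=3):
  R_A = Pb²(3a+b)/L³ = 5·3²·(3·9+3)/12³ = 25/32 kN
  M_A = Pab²/L² = 5·9·3²/12² = 45/16 kN·m
  R_B = Pa²(a+3b)/L³ = 5·9²·(9+3·3)/12³ = 135/32 kN
  M_B = -Pa²b/L² = -5·9²·3/12² = -135/16 kN·m
Load 3 — point force P=3 kN at a=3 m (b=L-a=9):
  R_A = Pb²(3a+b)/L³ = 3·9²·(3·3+9)/12³ = 81/32 kN
  M_A = Pab²/L² = 3·3·9²/12² = 81/16 kN·m
  R_B = Pa²(a+3b)/L³ = 3·3²·(3+3·9)/12³ = 15/32 kN
  M_B = -Pa²b/L² = -3·3²·9/12² = -27/16 kN·m
Superposition: R_A = 1973/16 kN, M_A = 1983/8 kN·m, R_B = 1995/16 kN, M_B = -2001/8 kN·m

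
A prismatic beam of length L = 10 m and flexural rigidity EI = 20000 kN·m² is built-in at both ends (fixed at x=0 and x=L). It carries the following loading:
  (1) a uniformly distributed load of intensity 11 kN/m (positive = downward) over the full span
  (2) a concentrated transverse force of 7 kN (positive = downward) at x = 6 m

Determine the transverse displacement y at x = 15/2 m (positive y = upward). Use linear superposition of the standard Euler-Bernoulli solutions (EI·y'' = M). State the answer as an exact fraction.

Load 1 — uniform load w=11 kN/m over full span:
  y_1 = -wx²(L-x)²/(24EI) = -11·(15/2)²·(10-(15/2))²/(24·20000) = -33/4096 m
Load 2 — point force P=7 kN at a=6 m (b=L-a=4):
  y_2 = -Pa²(L-x)²(3bL-(3b+a)(L-x))/(6L³EI)  [x>a] = -7·6²·(10-(15/2))²·(3·4·10-(3·4+6)·(10-(15/2)))/(6·10³·20000) = -63/64000 m
Superposition: y = Σ y_i = -4629/512000 m ≈ -0.009041 m

y(15/2) = -4629/512000 m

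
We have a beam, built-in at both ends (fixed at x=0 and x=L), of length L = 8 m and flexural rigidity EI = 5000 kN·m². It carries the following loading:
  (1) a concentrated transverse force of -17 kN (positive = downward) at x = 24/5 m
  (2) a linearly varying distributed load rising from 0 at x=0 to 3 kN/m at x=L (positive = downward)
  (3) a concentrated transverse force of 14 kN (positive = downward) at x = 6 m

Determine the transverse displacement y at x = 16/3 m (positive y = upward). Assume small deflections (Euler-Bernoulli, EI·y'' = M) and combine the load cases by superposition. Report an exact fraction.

y(16/3) = 7492/18984375 m

Load 1 — point force P=-17 kN at a=24/5 m (b=L-a=16/5):
  y_1 = -Pa²(L-x)²(3bL-(3b+a)(L-x))/(6L³EI)  [x>a] = -(-17)·(24/5)²·(8-(16/3))²·(3·(16/5)·8-(3·(16/5)+(24/5))·(8-(16/3)))/(6·8³·5000) = 544/78125 m
Load 2 — triangular load w₀=3 kN/m (0→w₀ over full span):
  y_2 = -w₀x²(L-x)²(x+2L)/(120LEI) = -3·(16/3)²·(8-(16/3))²·((16/3)+2·8)/(120·8·5000) = -2048/759375 m
Load 3 — point force P=14 kN at a=6 m (b=L-a=2):
  y_3 = -Pb²x²(3aL-(3a+b)x)/(6L³EI)  [x≤a] = -14·2²·(16/3)²·(3·6·8-(3·6+2)·(16/3))/(6·8³·5000) = -196/50625 m
Superposition: y = Σ y_i = 7492/18984375 m ≈ 0.000395 m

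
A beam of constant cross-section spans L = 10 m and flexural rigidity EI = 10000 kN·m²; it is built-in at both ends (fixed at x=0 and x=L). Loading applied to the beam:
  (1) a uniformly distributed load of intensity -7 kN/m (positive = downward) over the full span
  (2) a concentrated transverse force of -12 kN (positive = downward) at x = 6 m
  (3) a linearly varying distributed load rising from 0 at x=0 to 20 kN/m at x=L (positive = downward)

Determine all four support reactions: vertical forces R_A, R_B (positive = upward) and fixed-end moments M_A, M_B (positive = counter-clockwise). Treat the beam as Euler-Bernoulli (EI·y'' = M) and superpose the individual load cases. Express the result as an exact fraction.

R_A = -1153/125 kN, M_A = -239/75 kN·m, R_B = 3403/125 kN, M_B = -1829/75 kN·m

Load 1 — uniform load w=-7 kN/m over full span:
  R_A = wL/2 = (-7)·10/2 = -35 kN
  M_A = wL²/12 = (-7)·10²/12 = -175/3 kN·m
  R_B = wL/2 = (-7)·10/2 = -35 kN
  M_B = -wL²/12 = -(-7)·10²/12 = 175/3 kN·m
Load 2 — point force P=-12 kN at a=6 m (b=L-a=4):
  R_A = Pb²(3a+b)/L³ = (-12)·4²·(3·6+4)/10³ = -528/125 kN
  M_A = Pab²/L² = (-12)·6·4²/10² = -288/25 kN·m
  R_B = Pa²(a+3b)/L³ = (-12)·6²·(6+3·4)/10³ = -972/125 kN
  M_B = -Pa²b/L² = -(-12)·6²·4/10² = 432/25 kN·m
Load 3 — triangular load w₀=20 kN/m (0→w₀ over full span):
  R_A = 3w₀L/20 = 3·20·10/20 = 30 kN
  M_A = w₀L²/30 = 20·10²/30 = 200/3 kN·m
  R_B = 7w₀L/20 = 7·20·10/20 = 70 kN
  M_B = -w₀L²/20 = -20·10²/20 = -100 kN·m
Superposition: R_A = -1153/125 kN, M_A = -239/75 kN·m, R_B = 3403/125 kN, M_B = -1829/75 kN·m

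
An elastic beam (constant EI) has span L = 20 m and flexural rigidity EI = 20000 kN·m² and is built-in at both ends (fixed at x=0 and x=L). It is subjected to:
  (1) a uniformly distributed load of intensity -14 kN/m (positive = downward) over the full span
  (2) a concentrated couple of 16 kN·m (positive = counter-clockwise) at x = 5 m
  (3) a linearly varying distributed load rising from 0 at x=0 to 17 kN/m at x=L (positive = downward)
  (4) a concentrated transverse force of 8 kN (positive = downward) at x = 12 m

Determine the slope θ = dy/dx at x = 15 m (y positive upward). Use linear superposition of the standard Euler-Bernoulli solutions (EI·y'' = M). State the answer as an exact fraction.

Load 1 — uniform load w=-14 kN/m over full span:
  θ_1 = -wx(L-x)(L-2x)/(12EI) = -(-14)·15·(20-15)·(20-2·15)/(12·20000) = -7/160 rad
Load 2 — applied couple M₀=16 kN·m at a=5 m (b=L-a=15):
  θ_2 = (R_Ax²/2 - M_Ax - M₀(x-a))/EI  [x>a] with R_A=9/10, M_A=-3 = ((9/10)·15²/2 - (-3)·15 - 16·(15-5))/20000 = -11/16000 rad
Load 3 — triangular load w₀=17 kN/m (0→w₀ over full span):
  θ_3 = -w₀(2x(L-x)(L-2x)(x+2L)+x²(L-x)²)/(120LEI) = -17·(2·15·(20-15)·(20-2·15)·(15+2·20)+15²·(20-15)²)/(120·20·20000) = 697/25600 rad
Load 4 — point force P=8 kN at a=12 m (b=L-a=8):
  θ_4 = Pa²(L-x)(2bL-(3b+a)(L-x))/(2L³EI)  [x>a] = 8·12²·(20-15)·(2·8·20-(3·8+12)·(20-15))/(2·20³·20000) = 63/25000 rad
Superposition: θ = Σ θ_i = -47011/3200000 rad ≈ -0.014691 rad

θ(15) = -47011/3200000 rad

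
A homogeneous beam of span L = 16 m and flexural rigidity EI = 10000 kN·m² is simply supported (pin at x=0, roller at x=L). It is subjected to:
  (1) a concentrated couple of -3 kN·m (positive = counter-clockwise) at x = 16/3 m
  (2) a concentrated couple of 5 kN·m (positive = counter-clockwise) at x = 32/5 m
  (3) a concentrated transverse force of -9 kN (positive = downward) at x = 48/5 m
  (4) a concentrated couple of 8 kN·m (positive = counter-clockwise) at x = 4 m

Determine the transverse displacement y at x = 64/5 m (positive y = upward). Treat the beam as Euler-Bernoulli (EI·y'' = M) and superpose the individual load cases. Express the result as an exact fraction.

y(64/5) = 11708/234375 m

Load 1 — applied couple M₀=-3 kN·m at a=16/3 m (b=L-a=32/3):
  y_1 = (M₀x³/(6L)-M₀(x-a)²/2+C₁x)/EI  [x>a] with C₁=M₀(3b²-L²)/(6L)=-8/3 = ((-3)·(64/5)³/(6·16)-(-3)·((64/5)-(16/3))²/2+(-8/3)·(64/5))/10000 = -376/234375 m
Load 2 — applied couple M₀=5 kN·m at a=32/5 m (b=L-a=48/5):
  y_2 = (M₀x³/(6L)-M₀(x-a)²/2+C₁x)/EI  [x>a] with C₁=M₀(3b²-L²)/(6L)=16/15 = (5·(64/5)³/(6·16)-5·((64/5)-(32/5))²/2+(16/15)·(64/5))/10000 = 32/15625 m
Load 3 — point force P=-9 kN at a=48/5 m (b=L-a=32/5):
  y_3 = -Pa(L-x)(2Lx-a²-x²)/(6LEI)  [x>a] = -(-9)·(48/5)·(16-(64/5))·(2·16·(64/5)-(48/5)²-(64/5)²)/(6·16·10000) = 3456/78125 m
Load 4 — applied couple M₀=8 kN·m at a=4 m (b=L-a=12):
  y_4 = (M₀x³/(6L)-M₀(x-a)²/2+C₁x)/EI  [x>a] with C₁=M₀(3b²-L²)/(6L)=44/3 = (8·(64/5)³/(6·16)-8·((64/5)-4)²/2+(44/3)·(64/5))/10000 = 412/78125 m
Superposition: y = Σ y_i = 11708/234375 m ≈ 0.049954 m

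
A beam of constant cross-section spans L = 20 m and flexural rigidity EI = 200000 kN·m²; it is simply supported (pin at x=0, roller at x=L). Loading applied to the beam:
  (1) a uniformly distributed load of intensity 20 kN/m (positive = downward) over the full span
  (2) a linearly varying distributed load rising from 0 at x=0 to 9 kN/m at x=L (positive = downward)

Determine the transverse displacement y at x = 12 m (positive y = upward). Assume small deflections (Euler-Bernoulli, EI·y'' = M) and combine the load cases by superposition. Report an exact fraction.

Load 1 — uniform load w=20 kN/m over full span:
  y_1 = -wx(L³-2Lx²+x³)/(24EI) = -20·12·(20³-2·20·12²+12³)/(24·200000) = -124/625 m
Load 2 — triangular load w₀=9 kN/m (0→w₀ over full span):
  y_2 = -w₀x(7L⁴-10L²x²+3x⁴)/(360LEI) = -9·12·(7·20⁴-10·20²·12²+3·12⁴)/(360·20·200000) = -3552/78125 m
Superposition: y = Σ y_i = -19052/78125 m ≈ -0.243866 m

y(12) = -19052/78125 m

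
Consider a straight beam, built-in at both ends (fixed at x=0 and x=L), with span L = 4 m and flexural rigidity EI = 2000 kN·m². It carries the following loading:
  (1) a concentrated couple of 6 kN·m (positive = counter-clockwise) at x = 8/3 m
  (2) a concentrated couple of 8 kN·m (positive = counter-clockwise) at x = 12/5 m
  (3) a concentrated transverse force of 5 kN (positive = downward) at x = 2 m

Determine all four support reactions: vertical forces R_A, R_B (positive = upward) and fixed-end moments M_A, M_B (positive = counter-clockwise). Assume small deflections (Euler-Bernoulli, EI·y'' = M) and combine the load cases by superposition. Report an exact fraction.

R_A = 369/50 kN, M_A = 353/50 kN·m, R_B = -119/50 kN, M_B = -77/50 kN·m

Load 1 — applied couple M₀=6 kN·m at a=8/3 m (b=L-a=4/3):
  R_A = 6M₀ab/L³ = 6·6·(8/3)·(4/3)/4³ = 2 kN
  M_A = M₀b(2a-b)/L² = 6·(4/3)·(2·(8/3)-(4/3))/4² = 2 kN·m
  R_B = -6M₀ab/L³ = -6·6·(8/3)·(4/3)/4³ = -2 kN
  M_B = M₀a(2b-a)/L² = 6·(8/3)·(2·(4/3)-(8/3))/4² = 0 kN·m
Load 2 — applied couple M₀=8 kN·m at a=12/5 m (b=L-a=8/5):
  R_A = 6M₀ab/L³ = 6·8·(12/5)·(8/5)/4³ = 72/25 kN
  M_A = M₀b(2a-b)/L² = 8·(8/5)·(2·(12/5)-(8/5))/4² = 64/25 kN·m
  R_B = -6M₀ab/L³ = -6·8·(12/5)·(8/5)/4³ = -72/25 kN
  M_B = M₀a(2b-a)/L² = 8·(12/5)·(2·(8/5)-(12/5))/4² = 24/25 kN·m
Load 3 — point force P=5 kN at a=2 m (b=L-a=2):
  R_A = Pb²(3a+b)/L³ = 5·2²·(3·2+2)/4³ = 5/2 kN
  M_A = Pab²/L² = 5·2·2²/4² = 5/2 kN·m
  R_B = Pa²(a+3b)/L³ = 5·2²·(2+3·2)/4³ = 5/2 kN
  M_B = -Pa²b/L² = -5·2²·2/4² = -5/2 kN·m
Superposition: R_A = 369/50 kN, M_A = 353/50 kN·m, R_B = -119/50 kN, M_B = -77/50 kN·m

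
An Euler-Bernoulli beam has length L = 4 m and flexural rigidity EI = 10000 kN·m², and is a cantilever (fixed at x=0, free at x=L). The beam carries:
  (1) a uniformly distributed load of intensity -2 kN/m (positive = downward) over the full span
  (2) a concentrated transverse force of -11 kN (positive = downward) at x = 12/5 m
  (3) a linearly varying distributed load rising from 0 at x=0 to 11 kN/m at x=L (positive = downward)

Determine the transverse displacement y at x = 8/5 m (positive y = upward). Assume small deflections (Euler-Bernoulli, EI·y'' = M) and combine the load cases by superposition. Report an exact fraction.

Load 1 — uniform load w=-2 kN/m over full span:
  y_1 = -wx²(x²-4Lx+6L²)/(24EI) = -(-2)·(8/5)²·((8/5)²-4·4·(8/5)+6·4²)/(24·10000) = 608/390625 m
Load 2 — point force P=-11 kN at a=12/5 m (b=L-a=8/5):
  y_2 = -Px²(3a-x)/(6EI)  [x≤a] = -(-11)·(8/5)²·(3·(12/5)-(8/5))/(6·10000) = 616/234375 m
Load 3 — triangular load w₀=11 kN/m (0→w₀ over full span):
  y_3 = (w₀Lx³/12-w₀L²x²/6-w₀x⁵/(120L))/EI = (11·4·(8/5)³/12-11·4²·(8/5)²/6-11·(8/5)⁵/(120·4))/10000 = -176704/29296875 m
Superposition: y = Σ y_i = -54104/29296875 m ≈ -0.001847 m

y(8/5) = -54104/29296875 m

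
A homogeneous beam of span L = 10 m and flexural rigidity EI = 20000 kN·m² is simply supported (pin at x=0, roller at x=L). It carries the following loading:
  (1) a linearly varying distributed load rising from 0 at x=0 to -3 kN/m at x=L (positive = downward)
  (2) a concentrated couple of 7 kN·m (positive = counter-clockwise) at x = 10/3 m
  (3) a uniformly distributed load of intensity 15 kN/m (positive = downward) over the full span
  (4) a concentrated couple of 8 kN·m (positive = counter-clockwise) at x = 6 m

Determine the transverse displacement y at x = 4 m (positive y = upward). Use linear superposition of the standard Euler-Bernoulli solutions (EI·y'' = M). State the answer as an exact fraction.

Load 1 — triangular load w₀=-3 kN/m (0→w₀ over full span):
  y_1 = -w₀x(7L⁴-10L²x²+3x⁴)/(360LEI) = -(-3)·4·(7·10⁴-10·10²·4²+3·4⁴)/(360·10·20000) = 1141/125000 m
Load 2 — applied couple M₀=7 kN·m at a=10/3 m (b=L-a=20/3):
  y_2 = (M₀x³/(6L)-M₀(x-a)²/2+C₁x)/EI  [x>a] with C₁=M₀(3b²-L²)/(6L)=35/9 = (7·4³/(6·10)-7·(4-(10/3))²/2+(35/9)·4)/20000 = 161/150000 m
Load 3 — uniform load w=15 kN/m over full span:
  y_3 = -wx(L³-2Lx²+x³)/(24EI) = -15·4·(10³-2·10·4²+4³)/(24·20000) = -93/1000 m
Load 4 — applied couple M₀=8 kN·m at a=6 m (b=L-a=4):
  y_4 = (M₀x³/(6L)+C₁x)/EI  [x≤a] with C₁=M₀(3b²-L²)/(6L)=-104/15 = (8·4³/(6·10)+(-104/15)·4)/20000 = -3/3125 m
Superposition: y = Σ y_i = -62819/750000 m ≈ -0.083759 m

y(4) = -62819/750000 m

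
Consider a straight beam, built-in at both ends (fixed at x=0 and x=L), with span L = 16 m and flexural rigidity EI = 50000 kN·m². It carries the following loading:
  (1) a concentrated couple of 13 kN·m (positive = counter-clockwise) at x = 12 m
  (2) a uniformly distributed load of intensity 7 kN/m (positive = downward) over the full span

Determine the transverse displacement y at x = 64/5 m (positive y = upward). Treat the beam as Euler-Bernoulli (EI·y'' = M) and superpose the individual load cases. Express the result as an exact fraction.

y(64/5) = -118783/11718750 m

Load 1 — applied couple M₀=13 kN·m at a=12 m (b=L-a=4):
  y_1 = (R_Ax³/6 - M_Ax²/2 - M₀(x-a)²/2)/EI  [x>a] with R_A=117/128, M_A=65/16 = ((117/128)·(64/5)³/6 - (65/16)·(64/5)²/2 - 13·((64/5)-12)²/2)/50000 = -273/781250 m
Load 2 — uniform load w=7 kN/m over full span:
  y_2 = -wx²(L-x)²/(24EI) = -7·(64/5)²·(16-(64/5))²/(24·50000) = -57344/5859375 m
Superposition: y = Σ y_i = -118783/11718750 m ≈ -0.010136 m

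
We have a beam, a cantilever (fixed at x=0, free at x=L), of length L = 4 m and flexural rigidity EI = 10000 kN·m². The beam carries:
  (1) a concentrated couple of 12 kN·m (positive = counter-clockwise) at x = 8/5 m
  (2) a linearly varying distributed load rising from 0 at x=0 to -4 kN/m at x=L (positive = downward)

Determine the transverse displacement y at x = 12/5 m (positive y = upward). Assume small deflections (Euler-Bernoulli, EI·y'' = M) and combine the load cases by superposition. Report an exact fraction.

y(12/5) = 72648/9765625 m

Load 1 — applied couple M₀=12 kN·m at a=8/5 m (b=L-a=12/5):
  y_1 = M₀a(2x-a)/(2EI)  [x>a] = 12·(8/5)·(2·(12/5)-(8/5))/(2·10000) = 48/15625 m
Load 2 — triangular load w₀=-4 kN/m (0→w₀ over full span):
  y_2 = (w₀Lx³/12-w₀L²x²/6-w₀x⁵/(120L))/EI = ((-4)·4·(12/5)³/12-(-4)·4²·(12/5)²/6-(-4)·(12/5)⁵/(120·4))/10000 = 42648/9765625 m
Superposition: y = Σ y_i = 72648/9765625 m ≈ 0.007439 m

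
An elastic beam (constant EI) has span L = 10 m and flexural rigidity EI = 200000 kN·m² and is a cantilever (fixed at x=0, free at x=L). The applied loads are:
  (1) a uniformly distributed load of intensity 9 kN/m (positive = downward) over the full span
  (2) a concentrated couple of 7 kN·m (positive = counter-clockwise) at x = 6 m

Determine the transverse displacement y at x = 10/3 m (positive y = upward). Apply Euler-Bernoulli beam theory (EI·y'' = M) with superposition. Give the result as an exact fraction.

Load 1 — uniform load w=9 kN/m over full span:
  y_1 = -wx²(x²-4Lx+6L²)/(24EI) = -9·(10/3)²·((10/3)²-4·10·(10/3)+6·10²)/(24·200000) = -43/4320 m
Load 2 — applied couple M₀=7 kN·m at a=6 m (b=L-a=4):
  y_2 = M₀x²/(2EI)  [x≤a] = 7·(10/3)²/(2·200000) = 7/36000 m
Superposition: y = Σ y_i = -527/54000 m ≈ -0.009759 m

y(10/3) = -527/54000 m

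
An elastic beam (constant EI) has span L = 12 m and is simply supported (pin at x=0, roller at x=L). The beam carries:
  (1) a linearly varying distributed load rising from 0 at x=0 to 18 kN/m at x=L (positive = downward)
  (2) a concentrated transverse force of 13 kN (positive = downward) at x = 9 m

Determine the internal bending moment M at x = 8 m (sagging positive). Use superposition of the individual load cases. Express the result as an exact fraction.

Load 1 — triangular load w₀=18 kN/m (0→w₀ over full span):
  M_1 = w₀Lx/6 - w₀x³/(6L) = 18·12·8/6 - 18·8³/(6·12) = 160 kN·m
Load 2 — point force P=13 kN at a=9 m (b=L-a=3):
  M_2 = Pbx/L  [x≤a] = 13·3·8/12 = 26 kN·m
Superposition: M = Σ M_i = 186 kN·m ≈ 186.000000 kN·m

M(8) = 186 kN·m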